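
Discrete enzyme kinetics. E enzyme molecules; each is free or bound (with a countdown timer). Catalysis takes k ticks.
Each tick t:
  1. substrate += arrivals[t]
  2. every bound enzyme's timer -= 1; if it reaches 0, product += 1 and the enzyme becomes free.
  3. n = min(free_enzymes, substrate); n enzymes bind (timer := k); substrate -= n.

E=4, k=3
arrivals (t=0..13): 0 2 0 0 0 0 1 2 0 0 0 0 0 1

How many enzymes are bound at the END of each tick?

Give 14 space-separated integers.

t=0: arr=0 -> substrate=0 bound=0 product=0
t=1: arr=2 -> substrate=0 bound=2 product=0
t=2: arr=0 -> substrate=0 bound=2 product=0
t=3: arr=0 -> substrate=0 bound=2 product=0
t=4: arr=0 -> substrate=0 bound=0 product=2
t=5: arr=0 -> substrate=0 bound=0 product=2
t=6: arr=1 -> substrate=0 bound=1 product=2
t=7: arr=2 -> substrate=0 bound=3 product=2
t=8: arr=0 -> substrate=0 bound=3 product=2
t=9: arr=0 -> substrate=0 bound=2 product=3
t=10: arr=0 -> substrate=0 bound=0 product=5
t=11: arr=0 -> substrate=0 bound=0 product=5
t=12: arr=0 -> substrate=0 bound=0 product=5
t=13: arr=1 -> substrate=0 bound=1 product=5

Answer: 0 2 2 2 0 0 1 3 3 2 0 0 0 1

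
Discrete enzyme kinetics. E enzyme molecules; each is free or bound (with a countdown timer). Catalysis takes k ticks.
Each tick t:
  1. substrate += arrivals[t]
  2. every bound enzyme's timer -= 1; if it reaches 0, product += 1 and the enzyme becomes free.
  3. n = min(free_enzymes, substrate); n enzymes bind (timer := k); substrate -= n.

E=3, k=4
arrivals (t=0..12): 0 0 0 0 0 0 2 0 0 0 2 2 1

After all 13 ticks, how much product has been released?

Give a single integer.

Answer: 2

Derivation:
t=0: arr=0 -> substrate=0 bound=0 product=0
t=1: arr=0 -> substrate=0 bound=0 product=0
t=2: arr=0 -> substrate=0 bound=0 product=0
t=3: arr=0 -> substrate=0 bound=0 product=0
t=4: arr=0 -> substrate=0 bound=0 product=0
t=5: arr=0 -> substrate=0 bound=0 product=0
t=6: arr=2 -> substrate=0 bound=2 product=0
t=7: arr=0 -> substrate=0 bound=2 product=0
t=8: arr=0 -> substrate=0 bound=2 product=0
t=9: arr=0 -> substrate=0 bound=2 product=0
t=10: arr=2 -> substrate=0 bound=2 product=2
t=11: arr=2 -> substrate=1 bound=3 product=2
t=12: arr=1 -> substrate=2 bound=3 product=2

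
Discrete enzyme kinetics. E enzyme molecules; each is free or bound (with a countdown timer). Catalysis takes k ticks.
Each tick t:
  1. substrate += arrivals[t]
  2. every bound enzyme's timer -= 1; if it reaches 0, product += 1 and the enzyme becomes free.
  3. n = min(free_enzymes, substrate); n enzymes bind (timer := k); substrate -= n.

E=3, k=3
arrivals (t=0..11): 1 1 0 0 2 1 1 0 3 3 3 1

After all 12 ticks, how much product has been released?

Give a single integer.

t=0: arr=1 -> substrate=0 bound=1 product=0
t=1: arr=1 -> substrate=0 bound=2 product=0
t=2: arr=0 -> substrate=0 bound=2 product=0
t=3: arr=0 -> substrate=0 bound=1 product=1
t=4: arr=2 -> substrate=0 bound=2 product=2
t=5: arr=1 -> substrate=0 bound=3 product=2
t=6: arr=1 -> substrate=1 bound=3 product=2
t=7: arr=0 -> substrate=0 bound=2 product=4
t=8: arr=3 -> substrate=1 bound=3 product=5
t=9: arr=3 -> substrate=4 bound=3 product=5
t=10: arr=3 -> substrate=6 bound=3 product=6
t=11: arr=1 -> substrate=5 bound=3 product=8

Answer: 8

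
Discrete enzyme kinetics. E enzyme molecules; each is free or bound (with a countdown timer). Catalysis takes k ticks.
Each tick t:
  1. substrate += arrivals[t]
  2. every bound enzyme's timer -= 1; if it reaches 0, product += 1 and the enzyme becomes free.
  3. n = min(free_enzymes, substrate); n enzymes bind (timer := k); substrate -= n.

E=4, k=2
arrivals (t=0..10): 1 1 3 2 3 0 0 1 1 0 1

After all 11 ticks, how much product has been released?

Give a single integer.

t=0: arr=1 -> substrate=0 bound=1 product=0
t=1: arr=1 -> substrate=0 bound=2 product=0
t=2: arr=3 -> substrate=0 bound=4 product=1
t=3: arr=2 -> substrate=1 bound=4 product=2
t=4: arr=3 -> substrate=1 bound=4 product=5
t=5: arr=0 -> substrate=0 bound=4 product=6
t=6: arr=0 -> substrate=0 bound=1 product=9
t=7: arr=1 -> substrate=0 bound=1 product=10
t=8: arr=1 -> substrate=0 bound=2 product=10
t=9: arr=0 -> substrate=0 bound=1 product=11
t=10: arr=1 -> substrate=0 bound=1 product=12

Answer: 12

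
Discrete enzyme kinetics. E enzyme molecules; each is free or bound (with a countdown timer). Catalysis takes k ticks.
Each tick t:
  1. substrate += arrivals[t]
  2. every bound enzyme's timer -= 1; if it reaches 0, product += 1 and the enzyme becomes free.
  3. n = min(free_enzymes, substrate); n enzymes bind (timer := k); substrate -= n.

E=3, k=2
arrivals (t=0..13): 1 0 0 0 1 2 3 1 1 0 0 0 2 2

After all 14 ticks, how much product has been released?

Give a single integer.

t=0: arr=1 -> substrate=0 bound=1 product=0
t=1: arr=0 -> substrate=0 bound=1 product=0
t=2: arr=0 -> substrate=0 bound=0 product=1
t=3: arr=0 -> substrate=0 bound=0 product=1
t=4: arr=1 -> substrate=0 bound=1 product=1
t=5: arr=2 -> substrate=0 bound=3 product=1
t=6: arr=3 -> substrate=2 bound=3 product=2
t=7: arr=1 -> substrate=1 bound=3 product=4
t=8: arr=1 -> substrate=1 bound=3 product=5
t=9: arr=0 -> substrate=0 bound=2 product=7
t=10: arr=0 -> substrate=0 bound=1 product=8
t=11: arr=0 -> substrate=0 bound=0 product=9
t=12: arr=2 -> substrate=0 bound=2 product=9
t=13: arr=2 -> substrate=1 bound=3 product=9

Answer: 9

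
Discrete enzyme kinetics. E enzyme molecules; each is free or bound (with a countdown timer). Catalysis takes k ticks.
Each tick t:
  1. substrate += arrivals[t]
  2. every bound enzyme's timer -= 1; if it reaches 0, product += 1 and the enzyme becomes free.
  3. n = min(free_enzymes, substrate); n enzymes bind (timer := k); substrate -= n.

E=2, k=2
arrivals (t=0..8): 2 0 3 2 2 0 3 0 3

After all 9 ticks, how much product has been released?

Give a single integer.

t=0: arr=2 -> substrate=0 bound=2 product=0
t=1: arr=0 -> substrate=0 bound=2 product=0
t=2: arr=3 -> substrate=1 bound=2 product=2
t=3: arr=2 -> substrate=3 bound=2 product=2
t=4: arr=2 -> substrate=3 bound=2 product=4
t=5: arr=0 -> substrate=3 bound=2 product=4
t=6: arr=3 -> substrate=4 bound=2 product=6
t=7: arr=0 -> substrate=4 bound=2 product=6
t=8: arr=3 -> substrate=5 bound=2 product=8

Answer: 8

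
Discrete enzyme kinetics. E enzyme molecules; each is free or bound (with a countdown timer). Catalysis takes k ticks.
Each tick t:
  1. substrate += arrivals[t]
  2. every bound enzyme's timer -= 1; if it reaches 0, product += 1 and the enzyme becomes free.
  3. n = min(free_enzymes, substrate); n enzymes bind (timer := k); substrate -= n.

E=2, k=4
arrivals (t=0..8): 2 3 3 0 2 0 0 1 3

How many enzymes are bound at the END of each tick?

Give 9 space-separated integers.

t=0: arr=2 -> substrate=0 bound=2 product=0
t=1: arr=3 -> substrate=3 bound=2 product=0
t=2: arr=3 -> substrate=6 bound=2 product=0
t=3: arr=0 -> substrate=6 bound=2 product=0
t=4: arr=2 -> substrate=6 bound=2 product=2
t=5: arr=0 -> substrate=6 bound=2 product=2
t=6: arr=0 -> substrate=6 bound=2 product=2
t=7: arr=1 -> substrate=7 bound=2 product=2
t=8: arr=3 -> substrate=8 bound=2 product=4

Answer: 2 2 2 2 2 2 2 2 2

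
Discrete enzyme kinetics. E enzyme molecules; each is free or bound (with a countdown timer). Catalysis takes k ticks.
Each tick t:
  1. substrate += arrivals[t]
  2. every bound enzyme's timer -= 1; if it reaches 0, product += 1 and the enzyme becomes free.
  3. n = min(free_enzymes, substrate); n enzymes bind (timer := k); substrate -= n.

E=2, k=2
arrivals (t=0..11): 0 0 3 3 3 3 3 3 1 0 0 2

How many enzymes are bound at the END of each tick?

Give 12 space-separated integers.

t=0: arr=0 -> substrate=0 bound=0 product=0
t=1: arr=0 -> substrate=0 bound=0 product=0
t=2: arr=3 -> substrate=1 bound=2 product=0
t=3: arr=3 -> substrate=4 bound=2 product=0
t=4: arr=3 -> substrate=5 bound=2 product=2
t=5: arr=3 -> substrate=8 bound=2 product=2
t=6: arr=3 -> substrate=9 bound=2 product=4
t=7: arr=3 -> substrate=12 bound=2 product=4
t=8: arr=1 -> substrate=11 bound=2 product=6
t=9: arr=0 -> substrate=11 bound=2 product=6
t=10: arr=0 -> substrate=9 bound=2 product=8
t=11: arr=2 -> substrate=11 bound=2 product=8

Answer: 0 0 2 2 2 2 2 2 2 2 2 2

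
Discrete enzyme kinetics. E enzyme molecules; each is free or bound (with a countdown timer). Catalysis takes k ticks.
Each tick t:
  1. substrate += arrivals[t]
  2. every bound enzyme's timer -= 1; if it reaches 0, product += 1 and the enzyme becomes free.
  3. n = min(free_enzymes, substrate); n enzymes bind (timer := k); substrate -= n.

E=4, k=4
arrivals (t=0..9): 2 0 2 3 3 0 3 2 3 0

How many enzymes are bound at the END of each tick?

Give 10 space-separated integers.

t=0: arr=2 -> substrate=0 bound=2 product=0
t=1: arr=0 -> substrate=0 bound=2 product=0
t=2: arr=2 -> substrate=0 bound=4 product=0
t=3: arr=3 -> substrate=3 bound=4 product=0
t=4: arr=3 -> substrate=4 bound=4 product=2
t=5: arr=0 -> substrate=4 bound=4 product=2
t=6: arr=3 -> substrate=5 bound=4 product=4
t=7: arr=2 -> substrate=7 bound=4 product=4
t=8: arr=3 -> substrate=8 bound=4 product=6
t=9: arr=0 -> substrate=8 bound=4 product=6

Answer: 2 2 4 4 4 4 4 4 4 4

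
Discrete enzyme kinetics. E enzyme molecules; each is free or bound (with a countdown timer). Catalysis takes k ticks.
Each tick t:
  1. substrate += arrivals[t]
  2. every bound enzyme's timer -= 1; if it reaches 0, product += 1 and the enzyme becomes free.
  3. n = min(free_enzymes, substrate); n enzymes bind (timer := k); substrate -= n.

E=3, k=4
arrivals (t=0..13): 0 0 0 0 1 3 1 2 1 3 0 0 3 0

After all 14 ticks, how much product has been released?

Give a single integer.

t=0: arr=0 -> substrate=0 bound=0 product=0
t=1: arr=0 -> substrate=0 bound=0 product=0
t=2: arr=0 -> substrate=0 bound=0 product=0
t=3: arr=0 -> substrate=0 bound=0 product=0
t=4: arr=1 -> substrate=0 bound=1 product=0
t=5: arr=3 -> substrate=1 bound=3 product=0
t=6: arr=1 -> substrate=2 bound=3 product=0
t=7: arr=2 -> substrate=4 bound=3 product=0
t=8: arr=1 -> substrate=4 bound=3 product=1
t=9: arr=3 -> substrate=5 bound=3 product=3
t=10: arr=0 -> substrate=5 bound=3 product=3
t=11: arr=0 -> substrate=5 bound=3 product=3
t=12: arr=3 -> substrate=7 bound=3 product=4
t=13: arr=0 -> substrate=5 bound=3 product=6

Answer: 6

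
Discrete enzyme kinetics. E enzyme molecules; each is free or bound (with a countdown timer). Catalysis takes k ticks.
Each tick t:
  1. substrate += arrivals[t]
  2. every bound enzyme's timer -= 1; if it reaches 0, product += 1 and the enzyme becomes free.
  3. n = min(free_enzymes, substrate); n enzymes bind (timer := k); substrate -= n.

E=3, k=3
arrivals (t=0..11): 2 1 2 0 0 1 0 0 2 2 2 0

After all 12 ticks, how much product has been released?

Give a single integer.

Answer: 8

Derivation:
t=0: arr=2 -> substrate=0 bound=2 product=0
t=1: arr=1 -> substrate=0 bound=3 product=0
t=2: arr=2 -> substrate=2 bound=3 product=0
t=3: arr=0 -> substrate=0 bound=3 product=2
t=4: arr=0 -> substrate=0 bound=2 product=3
t=5: arr=1 -> substrate=0 bound=3 product=3
t=6: arr=0 -> substrate=0 bound=1 product=5
t=7: arr=0 -> substrate=0 bound=1 product=5
t=8: arr=2 -> substrate=0 bound=2 product=6
t=9: arr=2 -> substrate=1 bound=3 product=6
t=10: arr=2 -> substrate=3 bound=3 product=6
t=11: arr=0 -> substrate=1 bound=3 product=8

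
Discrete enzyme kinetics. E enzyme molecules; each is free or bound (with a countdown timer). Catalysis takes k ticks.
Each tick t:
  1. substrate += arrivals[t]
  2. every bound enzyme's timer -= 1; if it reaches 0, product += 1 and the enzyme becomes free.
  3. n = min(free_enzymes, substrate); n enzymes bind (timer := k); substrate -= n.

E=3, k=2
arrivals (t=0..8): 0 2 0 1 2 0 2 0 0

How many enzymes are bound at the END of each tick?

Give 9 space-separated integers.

Answer: 0 2 2 1 3 2 2 2 0

Derivation:
t=0: arr=0 -> substrate=0 bound=0 product=0
t=1: arr=2 -> substrate=0 bound=2 product=0
t=2: arr=0 -> substrate=0 bound=2 product=0
t=3: arr=1 -> substrate=0 bound=1 product=2
t=4: arr=2 -> substrate=0 bound=3 product=2
t=5: arr=0 -> substrate=0 bound=2 product=3
t=6: arr=2 -> substrate=0 bound=2 product=5
t=7: arr=0 -> substrate=0 bound=2 product=5
t=8: arr=0 -> substrate=0 bound=0 product=7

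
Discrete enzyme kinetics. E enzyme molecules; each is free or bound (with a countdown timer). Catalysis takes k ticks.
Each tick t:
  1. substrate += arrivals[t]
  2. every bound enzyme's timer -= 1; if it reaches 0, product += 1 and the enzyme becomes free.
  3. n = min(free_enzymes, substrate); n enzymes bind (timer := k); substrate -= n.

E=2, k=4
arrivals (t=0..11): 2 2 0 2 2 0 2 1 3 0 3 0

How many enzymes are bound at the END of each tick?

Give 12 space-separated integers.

t=0: arr=2 -> substrate=0 bound=2 product=0
t=1: arr=2 -> substrate=2 bound=2 product=0
t=2: arr=0 -> substrate=2 bound=2 product=0
t=3: arr=2 -> substrate=4 bound=2 product=0
t=4: arr=2 -> substrate=4 bound=2 product=2
t=5: arr=0 -> substrate=4 bound=2 product=2
t=6: arr=2 -> substrate=6 bound=2 product=2
t=7: arr=1 -> substrate=7 bound=2 product=2
t=8: arr=3 -> substrate=8 bound=2 product=4
t=9: arr=0 -> substrate=8 bound=2 product=4
t=10: arr=3 -> substrate=11 bound=2 product=4
t=11: arr=0 -> substrate=11 bound=2 product=4

Answer: 2 2 2 2 2 2 2 2 2 2 2 2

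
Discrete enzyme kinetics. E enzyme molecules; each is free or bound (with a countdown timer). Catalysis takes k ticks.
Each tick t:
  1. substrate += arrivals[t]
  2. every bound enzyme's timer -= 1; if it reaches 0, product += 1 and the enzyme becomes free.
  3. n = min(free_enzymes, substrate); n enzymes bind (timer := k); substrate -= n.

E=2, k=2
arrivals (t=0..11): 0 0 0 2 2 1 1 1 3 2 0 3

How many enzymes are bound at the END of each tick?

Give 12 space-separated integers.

t=0: arr=0 -> substrate=0 bound=0 product=0
t=1: arr=0 -> substrate=0 bound=0 product=0
t=2: arr=0 -> substrate=0 bound=0 product=0
t=3: arr=2 -> substrate=0 bound=2 product=0
t=4: arr=2 -> substrate=2 bound=2 product=0
t=5: arr=1 -> substrate=1 bound=2 product=2
t=6: arr=1 -> substrate=2 bound=2 product=2
t=7: arr=1 -> substrate=1 bound=2 product=4
t=8: arr=3 -> substrate=4 bound=2 product=4
t=9: arr=2 -> substrate=4 bound=2 product=6
t=10: arr=0 -> substrate=4 bound=2 product=6
t=11: arr=3 -> substrate=5 bound=2 product=8

Answer: 0 0 0 2 2 2 2 2 2 2 2 2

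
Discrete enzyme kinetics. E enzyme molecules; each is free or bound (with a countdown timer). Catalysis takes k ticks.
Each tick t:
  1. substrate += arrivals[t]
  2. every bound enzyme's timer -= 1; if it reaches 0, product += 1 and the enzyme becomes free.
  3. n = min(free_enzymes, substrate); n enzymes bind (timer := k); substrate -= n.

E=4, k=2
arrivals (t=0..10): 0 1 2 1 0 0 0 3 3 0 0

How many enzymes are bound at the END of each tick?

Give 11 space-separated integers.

t=0: arr=0 -> substrate=0 bound=0 product=0
t=1: arr=1 -> substrate=0 bound=1 product=0
t=2: arr=2 -> substrate=0 bound=3 product=0
t=3: arr=1 -> substrate=0 bound=3 product=1
t=4: arr=0 -> substrate=0 bound=1 product=3
t=5: arr=0 -> substrate=0 bound=0 product=4
t=6: arr=0 -> substrate=0 bound=0 product=4
t=7: arr=3 -> substrate=0 bound=3 product=4
t=8: arr=3 -> substrate=2 bound=4 product=4
t=9: arr=0 -> substrate=0 bound=3 product=7
t=10: arr=0 -> substrate=0 bound=2 product=8

Answer: 0 1 3 3 1 0 0 3 4 3 2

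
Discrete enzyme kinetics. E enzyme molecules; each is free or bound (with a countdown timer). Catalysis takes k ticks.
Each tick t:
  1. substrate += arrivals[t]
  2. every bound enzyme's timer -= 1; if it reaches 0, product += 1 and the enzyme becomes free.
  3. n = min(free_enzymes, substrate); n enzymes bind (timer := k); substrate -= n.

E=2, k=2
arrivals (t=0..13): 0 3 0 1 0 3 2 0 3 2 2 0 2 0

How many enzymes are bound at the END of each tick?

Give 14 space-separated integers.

Answer: 0 2 2 2 2 2 2 2 2 2 2 2 2 2

Derivation:
t=0: arr=0 -> substrate=0 bound=0 product=0
t=1: arr=3 -> substrate=1 bound=2 product=0
t=2: arr=0 -> substrate=1 bound=2 product=0
t=3: arr=1 -> substrate=0 bound=2 product=2
t=4: arr=0 -> substrate=0 bound=2 product=2
t=5: arr=3 -> substrate=1 bound=2 product=4
t=6: arr=2 -> substrate=3 bound=2 product=4
t=7: arr=0 -> substrate=1 bound=2 product=6
t=8: arr=3 -> substrate=4 bound=2 product=6
t=9: arr=2 -> substrate=4 bound=2 product=8
t=10: arr=2 -> substrate=6 bound=2 product=8
t=11: arr=0 -> substrate=4 bound=2 product=10
t=12: arr=2 -> substrate=6 bound=2 product=10
t=13: arr=0 -> substrate=4 bound=2 product=12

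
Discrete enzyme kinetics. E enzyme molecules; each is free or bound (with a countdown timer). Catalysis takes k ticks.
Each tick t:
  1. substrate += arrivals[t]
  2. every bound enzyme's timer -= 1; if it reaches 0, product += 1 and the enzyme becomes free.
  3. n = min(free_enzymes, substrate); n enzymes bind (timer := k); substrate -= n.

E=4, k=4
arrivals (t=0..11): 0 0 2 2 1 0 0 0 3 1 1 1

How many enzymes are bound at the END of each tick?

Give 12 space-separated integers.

Answer: 0 0 2 4 4 4 3 1 4 4 4 4

Derivation:
t=0: arr=0 -> substrate=0 bound=0 product=0
t=1: arr=0 -> substrate=0 bound=0 product=0
t=2: arr=2 -> substrate=0 bound=2 product=0
t=3: arr=2 -> substrate=0 bound=4 product=0
t=4: arr=1 -> substrate=1 bound=4 product=0
t=5: arr=0 -> substrate=1 bound=4 product=0
t=6: arr=0 -> substrate=0 bound=3 product=2
t=7: arr=0 -> substrate=0 bound=1 product=4
t=8: arr=3 -> substrate=0 bound=4 product=4
t=9: arr=1 -> substrate=1 bound=4 product=4
t=10: arr=1 -> substrate=1 bound=4 product=5
t=11: arr=1 -> substrate=2 bound=4 product=5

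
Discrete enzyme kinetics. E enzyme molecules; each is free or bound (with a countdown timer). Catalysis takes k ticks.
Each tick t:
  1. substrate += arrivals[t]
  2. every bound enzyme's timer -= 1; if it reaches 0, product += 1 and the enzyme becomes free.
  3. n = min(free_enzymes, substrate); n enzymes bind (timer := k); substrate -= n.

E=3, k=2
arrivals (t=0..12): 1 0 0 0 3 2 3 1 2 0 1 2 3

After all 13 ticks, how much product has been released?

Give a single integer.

t=0: arr=1 -> substrate=0 bound=1 product=0
t=1: arr=0 -> substrate=0 bound=1 product=0
t=2: arr=0 -> substrate=0 bound=0 product=1
t=3: arr=0 -> substrate=0 bound=0 product=1
t=4: arr=3 -> substrate=0 bound=3 product=1
t=5: arr=2 -> substrate=2 bound=3 product=1
t=6: arr=3 -> substrate=2 bound=3 product=4
t=7: arr=1 -> substrate=3 bound=3 product=4
t=8: arr=2 -> substrate=2 bound=3 product=7
t=9: arr=0 -> substrate=2 bound=3 product=7
t=10: arr=1 -> substrate=0 bound=3 product=10
t=11: arr=2 -> substrate=2 bound=3 product=10
t=12: arr=3 -> substrate=2 bound=3 product=13

Answer: 13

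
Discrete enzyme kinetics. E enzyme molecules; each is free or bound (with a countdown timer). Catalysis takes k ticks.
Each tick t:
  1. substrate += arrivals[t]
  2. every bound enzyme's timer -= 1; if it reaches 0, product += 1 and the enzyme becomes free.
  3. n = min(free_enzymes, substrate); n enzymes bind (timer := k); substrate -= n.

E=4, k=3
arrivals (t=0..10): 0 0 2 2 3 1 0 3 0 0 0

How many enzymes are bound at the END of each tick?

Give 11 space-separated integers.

Answer: 0 0 2 4 4 4 4 4 4 3 3

Derivation:
t=0: arr=0 -> substrate=0 bound=0 product=0
t=1: arr=0 -> substrate=0 bound=0 product=0
t=2: arr=2 -> substrate=0 bound=2 product=0
t=3: arr=2 -> substrate=0 bound=4 product=0
t=4: arr=3 -> substrate=3 bound=4 product=0
t=5: arr=1 -> substrate=2 bound=4 product=2
t=6: arr=0 -> substrate=0 bound=4 product=4
t=7: arr=3 -> substrate=3 bound=4 product=4
t=8: arr=0 -> substrate=1 bound=4 product=6
t=9: arr=0 -> substrate=0 bound=3 product=8
t=10: arr=0 -> substrate=0 bound=3 product=8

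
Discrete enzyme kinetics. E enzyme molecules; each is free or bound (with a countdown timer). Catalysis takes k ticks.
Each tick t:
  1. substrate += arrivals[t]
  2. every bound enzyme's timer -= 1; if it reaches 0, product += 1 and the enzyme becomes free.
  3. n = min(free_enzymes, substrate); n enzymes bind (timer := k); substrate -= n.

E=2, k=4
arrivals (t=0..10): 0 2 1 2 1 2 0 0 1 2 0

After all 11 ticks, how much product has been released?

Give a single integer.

t=0: arr=0 -> substrate=0 bound=0 product=0
t=1: arr=2 -> substrate=0 bound=2 product=0
t=2: arr=1 -> substrate=1 bound=2 product=0
t=3: arr=2 -> substrate=3 bound=2 product=0
t=4: arr=1 -> substrate=4 bound=2 product=0
t=5: arr=2 -> substrate=4 bound=2 product=2
t=6: arr=0 -> substrate=4 bound=2 product=2
t=7: arr=0 -> substrate=4 bound=2 product=2
t=8: arr=1 -> substrate=5 bound=2 product=2
t=9: arr=2 -> substrate=5 bound=2 product=4
t=10: arr=0 -> substrate=5 bound=2 product=4

Answer: 4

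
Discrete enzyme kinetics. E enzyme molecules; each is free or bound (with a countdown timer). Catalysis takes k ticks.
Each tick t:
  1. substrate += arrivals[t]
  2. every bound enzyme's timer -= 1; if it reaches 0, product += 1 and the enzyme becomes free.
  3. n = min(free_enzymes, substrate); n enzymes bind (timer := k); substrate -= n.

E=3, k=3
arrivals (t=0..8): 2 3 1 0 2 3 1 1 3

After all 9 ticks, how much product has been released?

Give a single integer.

Answer: 6

Derivation:
t=0: arr=2 -> substrate=0 bound=2 product=0
t=1: arr=3 -> substrate=2 bound=3 product=0
t=2: arr=1 -> substrate=3 bound=3 product=0
t=3: arr=0 -> substrate=1 bound=3 product=2
t=4: arr=2 -> substrate=2 bound=3 product=3
t=5: arr=3 -> substrate=5 bound=3 product=3
t=6: arr=1 -> substrate=4 bound=3 product=5
t=7: arr=1 -> substrate=4 bound=3 product=6
t=8: arr=3 -> substrate=7 bound=3 product=6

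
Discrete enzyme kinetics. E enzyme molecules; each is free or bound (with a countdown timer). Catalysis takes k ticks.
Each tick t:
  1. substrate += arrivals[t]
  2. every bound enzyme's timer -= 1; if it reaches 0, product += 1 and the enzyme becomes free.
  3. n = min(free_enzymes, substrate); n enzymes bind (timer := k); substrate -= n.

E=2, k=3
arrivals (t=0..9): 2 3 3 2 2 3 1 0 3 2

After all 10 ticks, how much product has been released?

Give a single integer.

Answer: 6

Derivation:
t=0: arr=2 -> substrate=0 bound=2 product=0
t=1: arr=3 -> substrate=3 bound=2 product=0
t=2: arr=3 -> substrate=6 bound=2 product=0
t=3: arr=2 -> substrate=6 bound=2 product=2
t=4: arr=2 -> substrate=8 bound=2 product=2
t=5: arr=3 -> substrate=11 bound=2 product=2
t=6: arr=1 -> substrate=10 bound=2 product=4
t=7: arr=0 -> substrate=10 bound=2 product=4
t=8: arr=3 -> substrate=13 bound=2 product=4
t=9: arr=2 -> substrate=13 bound=2 product=6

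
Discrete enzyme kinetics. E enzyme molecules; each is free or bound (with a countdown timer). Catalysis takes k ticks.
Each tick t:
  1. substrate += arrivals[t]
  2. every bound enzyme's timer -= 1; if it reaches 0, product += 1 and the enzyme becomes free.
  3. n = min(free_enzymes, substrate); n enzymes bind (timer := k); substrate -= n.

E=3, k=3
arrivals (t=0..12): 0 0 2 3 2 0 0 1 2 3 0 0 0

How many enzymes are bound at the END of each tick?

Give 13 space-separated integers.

Answer: 0 0 2 3 3 3 3 3 3 3 3 3 3

Derivation:
t=0: arr=0 -> substrate=0 bound=0 product=0
t=1: arr=0 -> substrate=0 bound=0 product=0
t=2: arr=2 -> substrate=0 bound=2 product=0
t=3: arr=3 -> substrate=2 bound=3 product=0
t=4: arr=2 -> substrate=4 bound=3 product=0
t=5: arr=0 -> substrate=2 bound=3 product=2
t=6: arr=0 -> substrate=1 bound=3 product=3
t=7: arr=1 -> substrate=2 bound=3 product=3
t=8: arr=2 -> substrate=2 bound=3 product=5
t=9: arr=3 -> substrate=4 bound=3 product=6
t=10: arr=0 -> substrate=4 bound=3 product=6
t=11: arr=0 -> substrate=2 bound=3 product=8
t=12: arr=0 -> substrate=1 bound=3 product=9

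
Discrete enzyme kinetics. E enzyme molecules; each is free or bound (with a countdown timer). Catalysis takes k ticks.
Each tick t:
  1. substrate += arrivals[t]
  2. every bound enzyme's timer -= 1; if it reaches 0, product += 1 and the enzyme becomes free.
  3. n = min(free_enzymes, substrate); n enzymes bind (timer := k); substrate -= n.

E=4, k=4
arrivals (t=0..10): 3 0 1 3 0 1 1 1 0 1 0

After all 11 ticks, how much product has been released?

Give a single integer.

Answer: 8

Derivation:
t=0: arr=3 -> substrate=0 bound=3 product=0
t=1: arr=0 -> substrate=0 bound=3 product=0
t=2: arr=1 -> substrate=0 bound=4 product=0
t=3: arr=3 -> substrate=3 bound=4 product=0
t=4: arr=0 -> substrate=0 bound=4 product=3
t=5: arr=1 -> substrate=1 bound=4 product=3
t=6: arr=1 -> substrate=1 bound=4 product=4
t=7: arr=1 -> substrate=2 bound=4 product=4
t=8: arr=0 -> substrate=0 bound=3 product=7
t=9: arr=1 -> substrate=0 bound=4 product=7
t=10: arr=0 -> substrate=0 bound=3 product=8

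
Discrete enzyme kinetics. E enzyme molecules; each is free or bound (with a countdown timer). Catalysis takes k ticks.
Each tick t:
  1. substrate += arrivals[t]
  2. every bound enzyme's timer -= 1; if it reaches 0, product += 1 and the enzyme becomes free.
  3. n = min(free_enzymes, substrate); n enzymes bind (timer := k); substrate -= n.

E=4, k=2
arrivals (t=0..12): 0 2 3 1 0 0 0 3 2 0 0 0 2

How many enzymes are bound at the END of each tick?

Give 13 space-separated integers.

t=0: arr=0 -> substrate=0 bound=0 product=0
t=1: arr=2 -> substrate=0 bound=2 product=0
t=2: arr=3 -> substrate=1 bound=4 product=0
t=3: arr=1 -> substrate=0 bound=4 product=2
t=4: arr=0 -> substrate=0 bound=2 product=4
t=5: arr=0 -> substrate=0 bound=0 product=6
t=6: arr=0 -> substrate=0 bound=0 product=6
t=7: arr=3 -> substrate=0 bound=3 product=6
t=8: arr=2 -> substrate=1 bound=4 product=6
t=9: arr=0 -> substrate=0 bound=2 product=9
t=10: arr=0 -> substrate=0 bound=1 product=10
t=11: arr=0 -> substrate=0 bound=0 product=11
t=12: arr=2 -> substrate=0 bound=2 product=11

Answer: 0 2 4 4 2 0 0 3 4 2 1 0 2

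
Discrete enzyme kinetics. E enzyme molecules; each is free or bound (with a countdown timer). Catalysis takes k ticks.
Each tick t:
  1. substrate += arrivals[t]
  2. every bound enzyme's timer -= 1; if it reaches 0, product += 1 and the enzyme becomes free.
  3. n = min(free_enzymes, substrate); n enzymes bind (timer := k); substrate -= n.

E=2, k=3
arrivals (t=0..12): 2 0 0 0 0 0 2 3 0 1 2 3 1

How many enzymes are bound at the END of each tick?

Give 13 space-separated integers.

Answer: 2 2 2 0 0 0 2 2 2 2 2 2 2

Derivation:
t=0: arr=2 -> substrate=0 bound=2 product=0
t=1: arr=0 -> substrate=0 bound=2 product=0
t=2: arr=0 -> substrate=0 bound=2 product=0
t=3: arr=0 -> substrate=0 bound=0 product=2
t=4: arr=0 -> substrate=0 bound=0 product=2
t=5: arr=0 -> substrate=0 bound=0 product=2
t=6: arr=2 -> substrate=0 bound=2 product=2
t=7: arr=3 -> substrate=3 bound=2 product=2
t=8: arr=0 -> substrate=3 bound=2 product=2
t=9: arr=1 -> substrate=2 bound=2 product=4
t=10: arr=2 -> substrate=4 bound=2 product=4
t=11: arr=3 -> substrate=7 bound=2 product=4
t=12: arr=1 -> substrate=6 bound=2 product=6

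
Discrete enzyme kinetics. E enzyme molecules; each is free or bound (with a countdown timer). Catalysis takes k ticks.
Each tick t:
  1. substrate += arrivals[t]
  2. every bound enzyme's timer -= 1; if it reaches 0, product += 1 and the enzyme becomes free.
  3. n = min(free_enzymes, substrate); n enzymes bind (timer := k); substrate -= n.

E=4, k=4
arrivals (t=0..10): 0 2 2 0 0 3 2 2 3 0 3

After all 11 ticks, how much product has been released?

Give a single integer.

Answer: 8

Derivation:
t=0: arr=0 -> substrate=0 bound=0 product=0
t=1: arr=2 -> substrate=0 bound=2 product=0
t=2: arr=2 -> substrate=0 bound=4 product=0
t=3: arr=0 -> substrate=0 bound=4 product=0
t=4: arr=0 -> substrate=0 bound=4 product=0
t=5: arr=3 -> substrate=1 bound=4 product=2
t=6: arr=2 -> substrate=1 bound=4 product=4
t=7: arr=2 -> substrate=3 bound=4 product=4
t=8: arr=3 -> substrate=6 bound=4 product=4
t=9: arr=0 -> substrate=4 bound=4 product=6
t=10: arr=3 -> substrate=5 bound=4 product=8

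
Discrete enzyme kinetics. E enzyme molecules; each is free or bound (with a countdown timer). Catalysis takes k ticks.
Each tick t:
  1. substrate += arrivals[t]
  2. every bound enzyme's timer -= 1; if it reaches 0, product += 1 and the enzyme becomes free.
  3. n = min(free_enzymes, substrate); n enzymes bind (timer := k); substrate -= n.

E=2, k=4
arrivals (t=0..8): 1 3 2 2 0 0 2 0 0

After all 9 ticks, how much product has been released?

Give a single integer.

Answer: 3

Derivation:
t=0: arr=1 -> substrate=0 bound=1 product=0
t=1: arr=3 -> substrate=2 bound=2 product=0
t=2: arr=2 -> substrate=4 bound=2 product=0
t=3: arr=2 -> substrate=6 bound=2 product=0
t=4: arr=0 -> substrate=5 bound=2 product=1
t=5: arr=0 -> substrate=4 bound=2 product=2
t=6: arr=2 -> substrate=6 bound=2 product=2
t=7: arr=0 -> substrate=6 bound=2 product=2
t=8: arr=0 -> substrate=5 bound=2 product=3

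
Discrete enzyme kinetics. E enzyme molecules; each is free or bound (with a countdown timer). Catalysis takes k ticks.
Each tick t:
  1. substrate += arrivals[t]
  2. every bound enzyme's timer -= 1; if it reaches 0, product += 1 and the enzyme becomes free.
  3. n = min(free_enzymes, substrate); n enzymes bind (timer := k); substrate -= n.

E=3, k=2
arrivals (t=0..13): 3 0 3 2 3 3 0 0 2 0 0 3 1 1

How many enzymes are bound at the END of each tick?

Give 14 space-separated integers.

Answer: 3 3 3 3 3 3 3 3 3 3 1 3 3 3

Derivation:
t=0: arr=3 -> substrate=0 bound=3 product=0
t=1: arr=0 -> substrate=0 bound=3 product=0
t=2: arr=3 -> substrate=0 bound=3 product=3
t=3: arr=2 -> substrate=2 bound=3 product=3
t=4: arr=3 -> substrate=2 bound=3 product=6
t=5: arr=3 -> substrate=5 bound=3 product=6
t=6: arr=0 -> substrate=2 bound=3 product=9
t=7: arr=0 -> substrate=2 bound=3 product=9
t=8: arr=2 -> substrate=1 bound=3 product=12
t=9: arr=0 -> substrate=1 bound=3 product=12
t=10: arr=0 -> substrate=0 bound=1 product=15
t=11: arr=3 -> substrate=1 bound=3 product=15
t=12: arr=1 -> substrate=1 bound=3 product=16
t=13: arr=1 -> substrate=0 bound=3 product=18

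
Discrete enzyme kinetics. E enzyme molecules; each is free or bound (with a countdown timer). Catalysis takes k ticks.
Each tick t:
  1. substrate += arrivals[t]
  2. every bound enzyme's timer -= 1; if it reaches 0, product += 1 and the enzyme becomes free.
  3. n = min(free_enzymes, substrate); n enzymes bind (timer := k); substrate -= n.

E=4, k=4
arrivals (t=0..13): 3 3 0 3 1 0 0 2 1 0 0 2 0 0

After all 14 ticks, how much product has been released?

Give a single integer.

Answer: 12

Derivation:
t=0: arr=3 -> substrate=0 bound=3 product=0
t=1: arr=3 -> substrate=2 bound=4 product=0
t=2: arr=0 -> substrate=2 bound=4 product=0
t=3: arr=3 -> substrate=5 bound=4 product=0
t=4: arr=1 -> substrate=3 bound=4 product=3
t=5: arr=0 -> substrate=2 bound=4 product=4
t=6: arr=0 -> substrate=2 bound=4 product=4
t=7: arr=2 -> substrate=4 bound=4 product=4
t=8: arr=1 -> substrate=2 bound=4 product=7
t=9: arr=0 -> substrate=1 bound=4 product=8
t=10: arr=0 -> substrate=1 bound=4 product=8
t=11: arr=2 -> substrate=3 bound=4 product=8
t=12: arr=0 -> substrate=0 bound=4 product=11
t=13: arr=0 -> substrate=0 bound=3 product=12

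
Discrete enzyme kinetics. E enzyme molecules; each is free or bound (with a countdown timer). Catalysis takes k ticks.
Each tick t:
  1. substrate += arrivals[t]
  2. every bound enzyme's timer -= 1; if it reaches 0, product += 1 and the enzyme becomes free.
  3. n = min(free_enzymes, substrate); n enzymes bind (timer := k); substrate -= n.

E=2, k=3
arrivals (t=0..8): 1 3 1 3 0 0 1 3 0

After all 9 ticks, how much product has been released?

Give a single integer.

Answer: 4

Derivation:
t=0: arr=1 -> substrate=0 bound=1 product=0
t=1: arr=3 -> substrate=2 bound=2 product=0
t=2: arr=1 -> substrate=3 bound=2 product=0
t=3: arr=3 -> substrate=5 bound=2 product=1
t=4: arr=0 -> substrate=4 bound=2 product=2
t=5: arr=0 -> substrate=4 bound=2 product=2
t=6: arr=1 -> substrate=4 bound=2 product=3
t=7: arr=3 -> substrate=6 bound=2 product=4
t=8: arr=0 -> substrate=6 bound=2 product=4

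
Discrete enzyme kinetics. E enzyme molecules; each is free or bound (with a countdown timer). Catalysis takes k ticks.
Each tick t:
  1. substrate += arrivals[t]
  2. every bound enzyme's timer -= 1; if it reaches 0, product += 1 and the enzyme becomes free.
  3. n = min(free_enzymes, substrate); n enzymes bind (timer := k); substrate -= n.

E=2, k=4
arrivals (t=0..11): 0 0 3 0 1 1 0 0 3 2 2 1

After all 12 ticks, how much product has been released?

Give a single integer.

t=0: arr=0 -> substrate=0 bound=0 product=0
t=1: arr=0 -> substrate=0 bound=0 product=0
t=2: arr=3 -> substrate=1 bound=2 product=0
t=3: arr=0 -> substrate=1 bound=2 product=0
t=4: arr=1 -> substrate=2 bound=2 product=0
t=5: arr=1 -> substrate=3 bound=2 product=0
t=6: arr=0 -> substrate=1 bound=2 product=2
t=7: arr=0 -> substrate=1 bound=2 product=2
t=8: arr=3 -> substrate=4 bound=2 product=2
t=9: arr=2 -> substrate=6 bound=2 product=2
t=10: arr=2 -> substrate=6 bound=2 product=4
t=11: arr=1 -> substrate=7 bound=2 product=4

Answer: 4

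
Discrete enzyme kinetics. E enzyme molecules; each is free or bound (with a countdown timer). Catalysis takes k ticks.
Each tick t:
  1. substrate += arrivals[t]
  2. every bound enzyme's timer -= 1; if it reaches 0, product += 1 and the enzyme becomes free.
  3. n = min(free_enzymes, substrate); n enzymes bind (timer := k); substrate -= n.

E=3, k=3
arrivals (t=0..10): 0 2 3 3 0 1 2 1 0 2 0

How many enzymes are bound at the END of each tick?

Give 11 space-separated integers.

Answer: 0 2 3 3 3 3 3 3 3 3 3

Derivation:
t=0: arr=0 -> substrate=0 bound=0 product=0
t=1: arr=2 -> substrate=0 bound=2 product=0
t=2: arr=3 -> substrate=2 bound=3 product=0
t=3: arr=3 -> substrate=5 bound=3 product=0
t=4: arr=0 -> substrate=3 bound=3 product=2
t=5: arr=1 -> substrate=3 bound=3 product=3
t=6: arr=2 -> substrate=5 bound=3 product=3
t=7: arr=1 -> substrate=4 bound=3 product=5
t=8: arr=0 -> substrate=3 bound=3 product=6
t=9: arr=2 -> substrate=5 bound=3 product=6
t=10: arr=0 -> substrate=3 bound=3 product=8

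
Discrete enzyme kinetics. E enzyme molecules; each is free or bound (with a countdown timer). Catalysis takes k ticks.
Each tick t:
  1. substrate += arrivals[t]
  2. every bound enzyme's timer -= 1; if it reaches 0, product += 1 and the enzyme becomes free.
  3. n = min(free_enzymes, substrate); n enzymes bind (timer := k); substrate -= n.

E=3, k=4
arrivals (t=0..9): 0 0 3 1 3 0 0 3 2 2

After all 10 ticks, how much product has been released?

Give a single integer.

t=0: arr=0 -> substrate=0 bound=0 product=0
t=1: arr=0 -> substrate=0 bound=0 product=0
t=2: arr=3 -> substrate=0 bound=3 product=0
t=3: arr=1 -> substrate=1 bound=3 product=0
t=4: arr=3 -> substrate=4 bound=3 product=0
t=5: arr=0 -> substrate=4 bound=3 product=0
t=6: arr=0 -> substrate=1 bound=3 product=3
t=7: arr=3 -> substrate=4 bound=3 product=3
t=8: arr=2 -> substrate=6 bound=3 product=3
t=9: arr=2 -> substrate=8 bound=3 product=3

Answer: 3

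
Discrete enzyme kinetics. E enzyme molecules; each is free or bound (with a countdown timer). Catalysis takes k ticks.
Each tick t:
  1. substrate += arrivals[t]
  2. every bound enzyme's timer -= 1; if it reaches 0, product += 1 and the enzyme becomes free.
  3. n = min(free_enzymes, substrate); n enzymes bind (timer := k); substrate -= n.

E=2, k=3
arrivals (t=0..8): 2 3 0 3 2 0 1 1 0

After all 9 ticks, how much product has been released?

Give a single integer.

t=0: arr=2 -> substrate=0 bound=2 product=0
t=1: arr=3 -> substrate=3 bound=2 product=0
t=2: arr=0 -> substrate=3 bound=2 product=0
t=3: arr=3 -> substrate=4 bound=2 product=2
t=4: arr=2 -> substrate=6 bound=2 product=2
t=5: arr=0 -> substrate=6 bound=2 product=2
t=6: arr=1 -> substrate=5 bound=2 product=4
t=7: arr=1 -> substrate=6 bound=2 product=4
t=8: arr=0 -> substrate=6 bound=2 product=4

Answer: 4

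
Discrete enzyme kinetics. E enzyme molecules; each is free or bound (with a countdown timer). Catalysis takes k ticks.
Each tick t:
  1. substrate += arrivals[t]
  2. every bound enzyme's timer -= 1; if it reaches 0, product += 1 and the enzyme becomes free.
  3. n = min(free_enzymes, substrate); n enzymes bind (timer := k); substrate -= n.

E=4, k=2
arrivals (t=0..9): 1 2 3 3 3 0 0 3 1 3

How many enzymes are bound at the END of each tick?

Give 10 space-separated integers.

t=0: arr=1 -> substrate=0 bound=1 product=0
t=1: arr=2 -> substrate=0 bound=3 product=0
t=2: arr=3 -> substrate=1 bound=4 product=1
t=3: arr=3 -> substrate=2 bound=4 product=3
t=4: arr=3 -> substrate=3 bound=4 product=5
t=5: arr=0 -> substrate=1 bound=4 product=7
t=6: arr=0 -> substrate=0 bound=3 product=9
t=7: arr=3 -> substrate=0 bound=4 product=11
t=8: arr=1 -> substrate=0 bound=4 product=12
t=9: arr=3 -> substrate=0 bound=4 product=15

Answer: 1 3 4 4 4 4 3 4 4 4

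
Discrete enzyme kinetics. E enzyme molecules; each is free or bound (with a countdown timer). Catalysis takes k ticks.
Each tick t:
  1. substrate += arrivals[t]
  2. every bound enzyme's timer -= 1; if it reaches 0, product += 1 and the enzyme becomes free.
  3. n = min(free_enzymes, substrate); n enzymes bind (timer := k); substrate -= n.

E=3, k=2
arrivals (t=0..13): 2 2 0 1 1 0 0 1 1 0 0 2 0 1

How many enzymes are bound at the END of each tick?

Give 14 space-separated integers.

t=0: arr=2 -> substrate=0 bound=2 product=0
t=1: arr=2 -> substrate=1 bound=3 product=0
t=2: arr=0 -> substrate=0 bound=2 product=2
t=3: arr=1 -> substrate=0 bound=2 product=3
t=4: arr=1 -> substrate=0 bound=2 product=4
t=5: arr=0 -> substrate=0 bound=1 product=5
t=6: arr=0 -> substrate=0 bound=0 product=6
t=7: arr=1 -> substrate=0 bound=1 product=6
t=8: arr=1 -> substrate=0 bound=2 product=6
t=9: arr=0 -> substrate=0 bound=1 product=7
t=10: arr=0 -> substrate=0 bound=0 product=8
t=11: arr=2 -> substrate=0 bound=2 product=8
t=12: arr=0 -> substrate=0 bound=2 product=8
t=13: arr=1 -> substrate=0 bound=1 product=10

Answer: 2 3 2 2 2 1 0 1 2 1 0 2 2 1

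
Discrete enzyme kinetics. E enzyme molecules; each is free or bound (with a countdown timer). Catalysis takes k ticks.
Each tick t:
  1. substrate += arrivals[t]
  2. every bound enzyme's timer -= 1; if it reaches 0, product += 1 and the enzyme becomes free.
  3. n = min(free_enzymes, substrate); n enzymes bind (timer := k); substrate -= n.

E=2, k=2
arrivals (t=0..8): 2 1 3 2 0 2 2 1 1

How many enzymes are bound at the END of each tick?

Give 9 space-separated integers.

Answer: 2 2 2 2 2 2 2 2 2

Derivation:
t=0: arr=2 -> substrate=0 bound=2 product=0
t=1: arr=1 -> substrate=1 bound=2 product=0
t=2: arr=3 -> substrate=2 bound=2 product=2
t=3: arr=2 -> substrate=4 bound=2 product=2
t=4: arr=0 -> substrate=2 bound=2 product=4
t=5: arr=2 -> substrate=4 bound=2 product=4
t=6: arr=2 -> substrate=4 bound=2 product=6
t=7: arr=1 -> substrate=5 bound=2 product=6
t=8: arr=1 -> substrate=4 bound=2 product=8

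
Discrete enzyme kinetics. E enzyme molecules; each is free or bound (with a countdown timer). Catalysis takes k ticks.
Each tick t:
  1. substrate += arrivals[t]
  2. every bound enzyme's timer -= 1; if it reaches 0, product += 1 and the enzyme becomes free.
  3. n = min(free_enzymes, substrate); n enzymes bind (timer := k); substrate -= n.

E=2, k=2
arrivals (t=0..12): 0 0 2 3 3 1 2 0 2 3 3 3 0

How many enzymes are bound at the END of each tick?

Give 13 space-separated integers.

Answer: 0 0 2 2 2 2 2 2 2 2 2 2 2

Derivation:
t=0: arr=0 -> substrate=0 bound=0 product=0
t=1: arr=0 -> substrate=0 bound=0 product=0
t=2: arr=2 -> substrate=0 bound=2 product=0
t=3: arr=3 -> substrate=3 bound=2 product=0
t=4: arr=3 -> substrate=4 bound=2 product=2
t=5: arr=1 -> substrate=5 bound=2 product=2
t=6: arr=2 -> substrate=5 bound=2 product=4
t=7: arr=0 -> substrate=5 bound=2 product=4
t=8: arr=2 -> substrate=5 bound=2 product=6
t=9: arr=3 -> substrate=8 bound=2 product=6
t=10: arr=3 -> substrate=9 bound=2 product=8
t=11: arr=3 -> substrate=12 bound=2 product=8
t=12: arr=0 -> substrate=10 bound=2 product=10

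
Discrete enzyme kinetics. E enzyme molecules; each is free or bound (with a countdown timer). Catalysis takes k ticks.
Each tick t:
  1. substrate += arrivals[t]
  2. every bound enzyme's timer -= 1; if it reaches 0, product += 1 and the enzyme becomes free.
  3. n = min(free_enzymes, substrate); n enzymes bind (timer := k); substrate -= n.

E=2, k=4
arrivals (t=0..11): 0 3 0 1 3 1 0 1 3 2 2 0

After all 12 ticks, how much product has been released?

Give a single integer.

Answer: 4

Derivation:
t=0: arr=0 -> substrate=0 bound=0 product=0
t=1: arr=3 -> substrate=1 bound=2 product=0
t=2: arr=0 -> substrate=1 bound=2 product=0
t=3: arr=1 -> substrate=2 bound=2 product=0
t=4: arr=3 -> substrate=5 bound=2 product=0
t=5: arr=1 -> substrate=4 bound=2 product=2
t=6: arr=0 -> substrate=4 bound=2 product=2
t=7: arr=1 -> substrate=5 bound=2 product=2
t=8: arr=3 -> substrate=8 bound=2 product=2
t=9: arr=2 -> substrate=8 bound=2 product=4
t=10: arr=2 -> substrate=10 bound=2 product=4
t=11: arr=0 -> substrate=10 bound=2 product=4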